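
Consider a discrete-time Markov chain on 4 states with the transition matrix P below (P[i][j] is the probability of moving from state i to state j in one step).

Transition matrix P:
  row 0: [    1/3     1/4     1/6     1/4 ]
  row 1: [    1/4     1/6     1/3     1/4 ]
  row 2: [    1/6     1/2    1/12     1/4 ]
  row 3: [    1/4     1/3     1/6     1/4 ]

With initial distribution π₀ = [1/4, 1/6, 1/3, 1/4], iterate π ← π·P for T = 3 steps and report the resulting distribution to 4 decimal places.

π = [0.2539, 0.2995, 0.1966, 0.2500]

t=0: π = [0.2500, 0.1667, 0.3333, 0.2500]
t=1: π = [0.2431, 0.3403, 0.1667, 0.2500]
t=2: π = [0.2564, 0.2841, 0.2095, 0.2500]
t=3: π = [0.2539, 0.2995, 0.1966, 0.2500]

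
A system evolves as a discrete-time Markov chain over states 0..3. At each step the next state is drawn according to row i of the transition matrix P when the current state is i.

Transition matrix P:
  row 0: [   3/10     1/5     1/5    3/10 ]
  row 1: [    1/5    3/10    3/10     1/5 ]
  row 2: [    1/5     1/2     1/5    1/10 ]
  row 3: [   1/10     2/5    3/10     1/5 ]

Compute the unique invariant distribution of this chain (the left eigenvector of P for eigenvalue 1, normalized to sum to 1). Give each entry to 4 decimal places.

π = [0.2006, 0.3503, 0.2545, 0.1946]

Balance equations π_j = Σ_i π_i·P[i][j]:
  π_0 = 3/10·π_0 + 1/5·π_1 + 1/5·π_2 + 1/10·π_3
  π_1 = 1/5·π_0 + 3/10·π_1 + 1/2·π_2 + 2/5·π_3
  π_2 = 1/5·π_0 + 3/10·π_1 + 1/5·π_2 + 3/10·π_3
  normalize: π_0 + π_1 + π_2 + π_3 = 1
Solving the linear system gives exactly π = [67/334, 117/334, 85/334, 65/334].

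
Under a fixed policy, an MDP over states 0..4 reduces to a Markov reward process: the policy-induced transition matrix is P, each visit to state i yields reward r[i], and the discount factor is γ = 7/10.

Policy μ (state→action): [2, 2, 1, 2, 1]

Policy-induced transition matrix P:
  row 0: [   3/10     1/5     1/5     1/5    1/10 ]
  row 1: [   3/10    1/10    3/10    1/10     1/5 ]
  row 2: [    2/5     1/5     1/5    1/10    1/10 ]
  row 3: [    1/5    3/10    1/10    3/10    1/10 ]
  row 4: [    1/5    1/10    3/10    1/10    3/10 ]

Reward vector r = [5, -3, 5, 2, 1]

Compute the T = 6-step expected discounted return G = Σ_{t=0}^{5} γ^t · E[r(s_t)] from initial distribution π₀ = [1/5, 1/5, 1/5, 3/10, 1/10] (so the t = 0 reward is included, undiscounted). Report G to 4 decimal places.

G = 6.7546

t=0: π = [0.2000, 0.2000, 0.2000, 0.3000, 0.1000], E[r] = 2.1000, γ^t·E[r] = 2.100000, running G = 2.100000
t=1: π = [0.2800, 0.2000, 0.2000, 0.1800, 0.1400], E[r] = 2.3000, γ^t·E[r] = 1.610000, running G = 3.710000
t=2: π = [0.2880, 0.1840, 0.2160, 0.1640, 0.1480], E[r] = 2.4440, γ^t·E[r] = 1.197560, running G = 4.907560
t=3: π = [0.2904, 0.1832, 0.2168, 0.1616, 0.1480], E[r] = 2.4576, γ^t·E[r] = 0.842957, running G = 5.750517
t=4: π = [0.2907, 0.1830, 0.2170, 0.1614, 0.1479], E[r] = 2.4599, γ^t·E[r] = 0.590627, running G = 6.341144
t=5: π = [0.2908, 0.1830, 0.2170, 0.1613, 0.1479], E[r] = 2.4601, γ^t·E[r] = 0.413468, running G = 6.754612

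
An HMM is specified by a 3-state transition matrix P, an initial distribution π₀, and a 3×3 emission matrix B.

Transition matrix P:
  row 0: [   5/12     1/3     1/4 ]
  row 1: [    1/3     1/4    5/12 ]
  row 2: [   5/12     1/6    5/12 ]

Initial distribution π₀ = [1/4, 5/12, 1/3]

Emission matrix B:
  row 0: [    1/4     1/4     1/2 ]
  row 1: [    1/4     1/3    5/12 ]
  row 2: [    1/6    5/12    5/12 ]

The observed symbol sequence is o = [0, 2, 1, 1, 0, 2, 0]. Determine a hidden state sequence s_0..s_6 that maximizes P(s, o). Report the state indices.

path = [1, 2, 2, 2, 0, 0, 0]

t=0: δ = [6.250e-02, 1.042e-01, 5.556e-02]  (obs o_0=0)
t=1: δ = [1.736e-02, 1.085e-02, 1.808e-02]  ψ = [1, 1, 1]  (obs o_1=2)
t=2: δ = [1.884e-03, 1.929e-03, 3.140e-03]  ψ = [2, 0, 2]  (obs o_2=1)
t=3: δ = [3.270e-04, 2.093e-04, 5.451e-04]  ψ = [2, 0, 2]  (obs o_3=1)
t=4: δ = [5.678e-05, 2.725e-05, 3.785e-05]  ψ = [2, 0, 2]  (obs o_4=0)
t=5: δ = [1.183e-05, 7.886e-06, 6.572e-06]  ψ = [0, 0, 2]  (obs o_5=2)
t=6: δ = [1.232e-06, 9.858e-07, 5.476e-07]  ψ = [0, 0, 1]  (obs o_6=0)
backtrack: best end state = 0; path = [1, 2, 2, 2, 0, 0, 0]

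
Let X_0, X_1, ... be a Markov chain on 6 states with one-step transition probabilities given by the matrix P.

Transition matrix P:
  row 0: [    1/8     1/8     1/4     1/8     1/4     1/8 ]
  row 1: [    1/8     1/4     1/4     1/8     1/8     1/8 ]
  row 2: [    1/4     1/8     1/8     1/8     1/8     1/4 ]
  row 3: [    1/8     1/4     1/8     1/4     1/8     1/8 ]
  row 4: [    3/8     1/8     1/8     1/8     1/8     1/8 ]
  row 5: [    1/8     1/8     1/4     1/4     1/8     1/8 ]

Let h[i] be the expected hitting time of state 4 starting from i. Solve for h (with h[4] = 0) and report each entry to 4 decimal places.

First-step conditioning: h[4] = 0; for i ≠ 4, h[i] = 1 + Σ_k P[i][k]·h[k].
  h[0] = 1 + 1/8·h[0] + 1/8·h[1] + 1/4·h[2] + 1/8·h[3] + 1/8·h[5]
  h[1] = 1 + 1/8·h[0] + 1/4·h[1] + 1/4·h[2] + 1/8·h[3] + 1/8·h[5]
  h[2] = 1 + 1/4·h[0] + 1/8·h[1] + 1/8·h[2] + 1/8·h[3] + 1/4·h[5]
  h[3] = 1 + 1/8·h[0] + 1/4·h[1] + 1/8·h[2] + 1/4·h[3] + 1/8·h[5]
  h[5] = 1 + 1/8·h[0] + 1/8·h[1] + 1/4·h[2] + 1/4·h[3] + 1/8·h[5]
Solving the 5×5 linear system over states ≠ 4 gives exactly h = [505/83, 4040/581, 48/7, 4048/581, 0, 4041/581] (h[4] = 0 is the target).

h = [6.0843, 6.9535, 6.8571, 6.9673, 0.0000, 6.9552]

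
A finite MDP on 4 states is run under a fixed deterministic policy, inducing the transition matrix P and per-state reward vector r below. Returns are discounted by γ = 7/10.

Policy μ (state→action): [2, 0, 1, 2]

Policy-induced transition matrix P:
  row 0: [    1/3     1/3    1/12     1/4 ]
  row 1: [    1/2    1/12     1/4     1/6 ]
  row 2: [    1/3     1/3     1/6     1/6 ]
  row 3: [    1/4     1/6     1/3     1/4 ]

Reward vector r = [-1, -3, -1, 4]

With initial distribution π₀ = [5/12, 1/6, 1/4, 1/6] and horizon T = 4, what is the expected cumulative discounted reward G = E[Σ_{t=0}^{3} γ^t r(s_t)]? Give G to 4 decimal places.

G = -1.1495

t=0: π = [0.4167, 0.1667, 0.2500, 0.1667], E[r] = -0.5000, γ^t·E[r] = -0.500000, running G = -0.500000
t=1: π = [0.3472, 0.2639, 0.1736, 0.2153], E[r] = -0.4514, γ^t·E[r] = -0.315972, running G = -0.815972
t=2: π = [0.3594, 0.2315, 0.1956, 0.2135], E[r] = -0.3953, γ^t·E[r] = -0.193675, running G = -1.009647
t=3: π = [0.3541, 0.2399, 0.1916, 0.2144], E[r] = -0.4077, γ^t·E[r] = -0.139840, running G = -1.149487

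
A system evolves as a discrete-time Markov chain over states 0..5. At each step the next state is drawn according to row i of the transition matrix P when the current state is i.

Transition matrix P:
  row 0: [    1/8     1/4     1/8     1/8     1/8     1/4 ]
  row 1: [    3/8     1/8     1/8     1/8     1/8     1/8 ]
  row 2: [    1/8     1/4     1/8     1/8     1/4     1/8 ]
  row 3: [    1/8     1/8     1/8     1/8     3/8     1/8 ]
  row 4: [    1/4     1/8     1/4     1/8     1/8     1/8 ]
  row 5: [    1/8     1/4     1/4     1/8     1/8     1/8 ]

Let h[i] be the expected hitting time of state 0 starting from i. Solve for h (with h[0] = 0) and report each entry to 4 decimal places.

First-step conditioning: h[0] = 0; for i ≠ 0, h[i] = 1 + Σ_k P[i][k]·h[k].
  h[1] = 1 + 1/8·h[1] + 1/8·h[2] + 1/8·h[3] + 1/8·h[4] + 1/8·h[5]
  h[2] = 1 + 1/4·h[1] + 1/8·h[2] + 1/8·h[3] + 1/4·h[4] + 1/8·h[5]
  h[3] = 1 + 1/8·h[1] + 1/8·h[2] + 1/8·h[3] + 3/8·h[4] + 1/8·h[5]
  h[4] = 1 + 1/8·h[1] + 1/4·h[2] + 1/8·h[3] + 1/8·h[4] + 1/8·h[5]
  h[5] = 1 + 1/4·h[1] + 1/4·h[2] + 1/8·h[3] + 1/8·h[4] + 1/8·h[5]
Solving the 5×5 linear system over states ≠ 0 gives exactly h = [0, 4032/1007, 5120/1007, 5200/1007, 4672/1007, 5176/1007] (h[0] = 0 is the target).

h = [0.0000, 4.0040, 5.0844, 5.1639, 4.6395, 5.1400]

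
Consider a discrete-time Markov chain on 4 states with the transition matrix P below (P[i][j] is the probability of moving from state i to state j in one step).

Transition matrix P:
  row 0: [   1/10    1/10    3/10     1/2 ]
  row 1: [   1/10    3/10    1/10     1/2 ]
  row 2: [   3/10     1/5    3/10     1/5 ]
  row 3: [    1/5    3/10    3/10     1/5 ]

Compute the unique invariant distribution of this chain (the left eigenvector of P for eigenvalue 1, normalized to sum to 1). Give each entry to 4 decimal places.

Balance equations π_j = Σ_i π_i·P[i][j]:
  π_0 = 1/10·π_0 + 1/10·π_1 + 3/10·π_2 + 1/5·π_3
  π_1 = 1/10·π_0 + 3/10·π_1 + 1/5·π_2 + 3/10·π_3
  π_2 = 3/10·π_0 + 1/10·π_1 + 3/10·π_2 + 3/10·π_3
  normalize: π_0 + π_1 + π_2 + π_3 = 1
Solving the linear system gives exactly π = [193/1054, 251/1054, 133/527, 172/527].

π = [0.1831, 0.2381, 0.2524, 0.3264]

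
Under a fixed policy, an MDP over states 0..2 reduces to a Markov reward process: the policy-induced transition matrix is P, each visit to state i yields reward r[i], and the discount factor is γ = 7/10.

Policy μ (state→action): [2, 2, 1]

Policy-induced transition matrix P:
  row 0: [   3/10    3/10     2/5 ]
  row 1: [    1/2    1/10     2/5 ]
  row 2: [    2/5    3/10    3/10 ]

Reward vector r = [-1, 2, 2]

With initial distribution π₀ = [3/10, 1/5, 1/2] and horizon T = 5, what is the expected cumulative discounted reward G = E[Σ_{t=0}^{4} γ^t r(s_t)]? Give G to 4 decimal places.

G = 2.5827

t=0: π = [0.3000, 0.2000, 0.5000], E[r] = 1.1000, γ^t·E[r] = 1.100000, running G = 1.100000
t=1: π = [0.3900, 0.2600, 0.3500], E[r] = 0.8300, γ^t·E[r] = 0.581000, running G = 1.681000
t=2: π = [0.3870, 0.2480, 0.3650], E[r] = 0.8390, γ^t·E[r] = 0.411110, running G = 2.092110
t=3: π = [0.3861, 0.2504, 0.3635], E[r] = 0.8417, γ^t·E[r] = 0.288703, running G = 2.380813
t=4: π = [0.3864, 0.2499, 0.3637], E[r] = 0.8407, γ^t·E[r] = 0.201854, running G = 2.582668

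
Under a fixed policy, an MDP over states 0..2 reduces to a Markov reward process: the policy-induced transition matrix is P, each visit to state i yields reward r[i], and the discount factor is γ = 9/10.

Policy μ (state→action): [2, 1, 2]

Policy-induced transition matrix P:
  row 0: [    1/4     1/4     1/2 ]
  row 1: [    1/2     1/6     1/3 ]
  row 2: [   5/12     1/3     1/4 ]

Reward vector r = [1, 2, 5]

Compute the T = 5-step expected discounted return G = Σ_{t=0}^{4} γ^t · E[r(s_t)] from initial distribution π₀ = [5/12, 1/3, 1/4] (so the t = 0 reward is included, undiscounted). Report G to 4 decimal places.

t=0: π = [0.4167, 0.3333, 0.2500], E[r] = 2.3333, γ^t·E[r] = 2.333333, running G = 2.333333
t=1: π = [0.3750, 0.2431, 0.3819], E[r] = 2.7708, γ^t·E[r] = 2.493750, running G = 4.827083
t=2: π = [0.3744, 0.2616, 0.3640], E[r] = 2.7176, γ^t·E[r] = 2.201250, running G = 7.028333
t=3: π = [0.3761, 0.2585, 0.3654], E[r] = 2.7201, γ^t·E[r] = 1.982988, running G = 9.011322
t=4: π = [0.3755, 0.2589, 0.3656], E[r] = 2.7211, γ^t·E[r] = 1.785343, running G = 10.796665

G = 10.7967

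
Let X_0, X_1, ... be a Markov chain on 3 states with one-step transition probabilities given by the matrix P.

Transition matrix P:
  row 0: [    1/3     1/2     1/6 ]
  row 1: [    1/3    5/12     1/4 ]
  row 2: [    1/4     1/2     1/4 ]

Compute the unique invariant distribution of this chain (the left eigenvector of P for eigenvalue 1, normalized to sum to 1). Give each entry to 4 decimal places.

Balance equations π_j = Σ_i π_i·P[i][j]:
  π_0 = 1/3·π_0 + 1/3·π_1 + 1/4·π_2
  π_1 = 1/2·π_0 + 5/12·π_1 + 1/2·π_2
  normalize: π_0 + π_1 + π_2 = 1
Solving the linear system gives exactly π = [45/143, 6/13, 32/143].

π = [0.3147, 0.4615, 0.2238]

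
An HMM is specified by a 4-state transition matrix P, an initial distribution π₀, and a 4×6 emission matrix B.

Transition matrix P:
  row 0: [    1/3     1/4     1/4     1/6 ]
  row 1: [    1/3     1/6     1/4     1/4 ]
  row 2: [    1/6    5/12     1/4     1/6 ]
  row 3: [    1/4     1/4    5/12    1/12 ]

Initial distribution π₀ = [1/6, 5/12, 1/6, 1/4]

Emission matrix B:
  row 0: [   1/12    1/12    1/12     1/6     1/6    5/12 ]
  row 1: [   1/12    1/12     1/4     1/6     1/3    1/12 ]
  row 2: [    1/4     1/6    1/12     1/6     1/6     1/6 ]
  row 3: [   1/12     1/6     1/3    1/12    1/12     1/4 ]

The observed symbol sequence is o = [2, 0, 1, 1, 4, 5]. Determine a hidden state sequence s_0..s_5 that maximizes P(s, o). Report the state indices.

t=0: δ = [1.389e-02, 1.042e-01, 1.389e-02, 8.333e-02]  (obs o_0=2)
t=1: δ = [2.894e-03, 1.736e-03, 8.681e-03, 2.170e-03]  ψ = [1, 3, 3, 1]  (obs o_1=0)
t=2: δ = [1.206e-04, 3.014e-04, 3.617e-04, 2.411e-04]  ψ = [2, 2, 2, 2]  (obs o_2=1)
t=3: δ = [8.372e-06, 1.256e-05, 1.674e-05, 1.256e-05]  ψ = [1, 2, 3, 1]  (obs o_3=1)
t=4: δ = [6.977e-07, 2.326e-06, 8.721e-07, 2.616e-07]  ψ = [1, 2, 3, 1]  (obs o_4=4)
t=5: δ = [3.230e-07, 3.230e-08, 9.690e-08, 1.454e-07]  ψ = [1, 1, 1, 1]  (obs o_5=5)
backtrack: best end state = 0; path = [3, 2, 3, 2, 1, 0]

path = [3, 2, 3, 2, 1, 0]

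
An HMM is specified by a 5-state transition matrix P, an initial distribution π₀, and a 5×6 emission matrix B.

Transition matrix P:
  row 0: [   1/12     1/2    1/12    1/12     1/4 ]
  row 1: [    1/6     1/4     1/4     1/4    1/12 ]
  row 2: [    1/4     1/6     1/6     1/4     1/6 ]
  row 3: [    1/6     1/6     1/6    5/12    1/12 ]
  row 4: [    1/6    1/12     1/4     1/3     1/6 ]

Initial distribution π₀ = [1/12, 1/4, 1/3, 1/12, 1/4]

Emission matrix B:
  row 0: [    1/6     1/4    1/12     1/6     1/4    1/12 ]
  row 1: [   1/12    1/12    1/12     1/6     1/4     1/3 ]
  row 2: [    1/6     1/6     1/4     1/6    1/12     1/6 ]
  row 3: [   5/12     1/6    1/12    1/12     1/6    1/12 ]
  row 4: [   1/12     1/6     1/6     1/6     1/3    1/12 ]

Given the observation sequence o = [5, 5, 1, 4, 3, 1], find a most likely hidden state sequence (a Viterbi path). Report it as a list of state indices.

path = [1, 1, 0, 1, 2, 0]

t=0: δ = [6.944e-03, 8.333e-02, 5.556e-02, 6.944e-03, 2.083e-02]  (obs o_0=5)
t=1: δ = [1.157e-03, 6.944e-03, 3.472e-03, 1.736e-03, 7.716e-04]  ψ = [1, 1, 1, 1, 2]  (obs o_1=5)
t=2: δ = [2.894e-04, 1.447e-04, 2.894e-04, 2.894e-04, 9.645e-05]  ψ = [1, 1, 1, 1, 1]  (obs o_2=1)
t=3: δ = [1.808e-05, 3.617e-05, 4.019e-06, 2.009e-05, 2.411e-05]  ψ = [2, 0, 2, 3, 0]  (obs o_3=4)
t=4: δ = [1.005e-06, 1.507e-06, 1.507e-06, 7.535e-07, 7.535e-07]  ψ = [1, 0, 1, 1, 0]  (obs o_4=3)
t=5: δ = [9.419e-08, 4.186e-08, 6.279e-08, 6.279e-08, 4.186e-08]  ψ = [2, 0, 1, 1, 0]  (obs o_5=1)
backtrack: best end state = 0; path = [1, 1, 0, 1, 2, 0]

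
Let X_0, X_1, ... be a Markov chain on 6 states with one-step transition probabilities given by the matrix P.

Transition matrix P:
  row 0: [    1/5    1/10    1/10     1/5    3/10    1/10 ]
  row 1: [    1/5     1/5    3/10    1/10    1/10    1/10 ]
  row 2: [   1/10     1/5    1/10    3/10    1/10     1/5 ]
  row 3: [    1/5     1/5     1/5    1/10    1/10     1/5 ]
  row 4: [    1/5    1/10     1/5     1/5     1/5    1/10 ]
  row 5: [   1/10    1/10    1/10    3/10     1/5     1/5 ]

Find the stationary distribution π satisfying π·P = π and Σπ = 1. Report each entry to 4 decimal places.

π = [0.1682, 0.1515, 0.1665, 0.1970, 0.1653, 0.1515]

Balance equations π_j = Σ_i π_i·P[i][j]:
  π_0 = 1/5·π_0 + 1/5·π_1 + 1/10·π_2 + 1/5·π_3 + 1/5·π_4 + 1/10·π_5
  π_1 = 1/10·π_0 + 1/5·π_1 + 1/5·π_2 + 1/5·π_3 + 1/10·π_4 + 1/10·π_5
  π_2 = 1/10·π_0 + 3/10·π_1 + 1/10·π_2 + 1/5·π_3 + 1/5·π_4 + 1/10·π_5
  π_3 = 1/5·π_0 + 1/10·π_1 + 3/10·π_2 + 1/10·π_3 + 1/5·π_4 + 3/10·π_5
  π_4 = 3/10·π_0 + 1/10·π_1 + 1/10·π_2 + 1/10·π_3 + 1/5·π_4 + 1/5·π_5
  normalize: π_0 + π_1 + π_2 + π_3 + π_4 + π_5 = 1
Solving the linear system gives exactly π = [1813/10779, 1633/10779, 1795/10779, 2123/10779, 594/3593, 1633/10779].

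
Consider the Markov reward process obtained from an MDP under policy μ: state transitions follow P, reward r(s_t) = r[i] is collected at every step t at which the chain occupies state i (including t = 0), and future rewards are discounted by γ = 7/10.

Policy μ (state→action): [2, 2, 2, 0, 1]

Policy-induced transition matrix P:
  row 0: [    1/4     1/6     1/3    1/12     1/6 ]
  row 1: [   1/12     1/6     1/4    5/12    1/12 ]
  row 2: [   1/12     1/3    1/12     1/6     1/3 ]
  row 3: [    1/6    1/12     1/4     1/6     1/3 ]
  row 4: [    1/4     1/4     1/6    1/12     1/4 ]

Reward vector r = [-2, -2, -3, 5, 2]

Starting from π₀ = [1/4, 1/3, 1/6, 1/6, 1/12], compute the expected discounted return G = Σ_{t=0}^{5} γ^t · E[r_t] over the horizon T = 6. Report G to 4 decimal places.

t=0: π = [0.2500, 0.3333, 0.1667, 0.1667, 0.0833], E[r] = -0.6667, γ^t·E[r] = -0.666667, running G = -0.666667
t=1: π = [0.1528, 0.1875, 0.2361, 0.2222, 0.2014], E[r] = 0.1250, γ^t·E[r] = 0.087500, running G = -0.579167
t=2: π = [0.1609, 0.2043, 0.2066, 0.1840, 0.2442], E[r] = 0.0584, γ^t·E[r] = 0.028640, running G = -0.550527
t=3: π = [0.1662, 0.2061, 0.2086, 0.1840, 0.2351], E[r] = 0.0196, γ^t·E[r] = 0.006732, running G = -0.543794
t=4: π = [0.1655, 0.2057, 0.2095, 0.1848, 0.2345], E[r] = 0.0219, γ^t·E[r] = 0.005249, running G = -0.538545
t=5: π = [0.1654, 0.2057, 0.2093, 0.1848, 0.2348], E[r] = 0.0230, γ^t·E[r] = 0.003871, running G = -0.534675

G = -0.5347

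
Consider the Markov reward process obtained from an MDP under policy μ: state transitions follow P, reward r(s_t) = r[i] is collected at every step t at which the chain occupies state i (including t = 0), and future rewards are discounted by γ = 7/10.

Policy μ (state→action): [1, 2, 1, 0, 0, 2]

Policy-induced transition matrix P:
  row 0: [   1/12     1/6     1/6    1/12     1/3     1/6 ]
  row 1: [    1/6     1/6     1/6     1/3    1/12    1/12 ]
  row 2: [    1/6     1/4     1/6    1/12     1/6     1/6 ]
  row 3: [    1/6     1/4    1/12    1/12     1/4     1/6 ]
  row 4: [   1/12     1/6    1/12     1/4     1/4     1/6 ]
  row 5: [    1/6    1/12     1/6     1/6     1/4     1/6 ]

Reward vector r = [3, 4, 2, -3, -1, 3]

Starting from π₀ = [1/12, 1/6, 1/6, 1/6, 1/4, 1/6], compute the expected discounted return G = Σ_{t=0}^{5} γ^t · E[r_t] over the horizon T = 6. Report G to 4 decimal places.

G = 3.1385

t=0: π = [0.0833, 0.1667, 0.1667, 0.1667, 0.2500, 0.1667], E[r] = 1.0000, γ^t·E[r] = 1.000000, running G = 1.000000
t=1: π = [0.1389, 0.1806, 0.1319, 0.1806, 0.2153, 0.1528], E[r] = 1.1042, γ^t·E[r] = 0.772917, running G = 1.772917
t=2: π = [0.1372, 0.1800, 0.1337, 0.1771, 0.2205, 0.1516], E[r] = 1.1019, γ^t·E[r] = 0.539907, running G = 2.312824
t=3: π = [0.1369, 0.1799, 0.1335, 0.1777, 0.2203, 0.1517], E[r] = 1.0990, γ^t·E[r] = 0.376943, running G = 2.689767
t=4: π = [0.1369, 0.1800, 0.1335, 0.1777, 0.2203, 0.1517], E[r] = 1.0993, γ^t·E[r] = 0.263939, running G = 2.953706
t=5: π = [0.1369, 0.1800, 0.1335, 0.1777, 0.2203, 0.1517], E[r] = 1.0992, γ^t·E[r] = 0.184747, running G = 3.138452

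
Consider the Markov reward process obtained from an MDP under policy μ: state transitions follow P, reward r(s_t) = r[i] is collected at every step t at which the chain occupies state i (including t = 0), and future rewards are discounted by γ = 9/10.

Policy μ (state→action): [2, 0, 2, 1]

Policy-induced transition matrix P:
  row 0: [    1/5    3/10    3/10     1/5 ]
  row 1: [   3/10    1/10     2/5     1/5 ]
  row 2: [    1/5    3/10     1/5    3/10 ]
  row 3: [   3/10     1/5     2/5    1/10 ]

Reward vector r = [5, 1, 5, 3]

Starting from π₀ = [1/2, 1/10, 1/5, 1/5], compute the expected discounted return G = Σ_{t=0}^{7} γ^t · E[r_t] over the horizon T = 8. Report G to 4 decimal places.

t=0: π = [0.5000, 0.1000, 0.2000, 0.2000], E[r] = 4.2000, γ^t·E[r] = 4.200000, running G = 4.200000
t=1: π = [0.2300, 0.2600, 0.3100, 0.2000], E[r] = 3.5600, γ^t·E[r] = 3.204000, running G = 7.404000
t=2: π = [0.2460, 0.2280, 0.3150, 0.2110], E[r] = 3.6660, γ^t·E[r] = 2.969460, running G = 10.373460
t=3: π = [0.2439, 0.2333, 0.3124, 0.2104], E[r] = 3.6460, γ^t·E[r] = 2.657934, running G = 13.031394
t=4: π = [0.2444, 0.2323, 0.3131, 0.2102], E[r] = 3.6504, γ^t·E[r] = 2.395027, running G = 15.426421
t=5: π = [0.2443, 0.2325, 0.3129, 0.2103], E[r] = 3.6493, γ^t·E[r] = 2.154895, running G = 17.581317
t=6: π = [0.2443, 0.2325, 0.3130, 0.2103], E[r] = 3.6496, γ^t·E[r] = 1.939549, running G = 19.520866
t=7: π = [0.2443, 0.2325, 0.3130, 0.2103], E[r] = 3.6495, γ^t·E[r] = 1.745561, running G = 21.266427

G = 21.2664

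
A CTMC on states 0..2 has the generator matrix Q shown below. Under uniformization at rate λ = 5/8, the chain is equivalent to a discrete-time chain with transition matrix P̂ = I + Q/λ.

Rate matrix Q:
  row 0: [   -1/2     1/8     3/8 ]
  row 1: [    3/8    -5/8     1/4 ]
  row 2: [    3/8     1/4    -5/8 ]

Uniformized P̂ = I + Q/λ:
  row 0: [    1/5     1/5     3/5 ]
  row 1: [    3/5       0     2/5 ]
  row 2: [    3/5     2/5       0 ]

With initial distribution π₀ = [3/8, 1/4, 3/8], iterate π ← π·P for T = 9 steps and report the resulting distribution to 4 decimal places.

π = [0.4286, 0.2245, 0.3469]

t=0: π = [0.3750, 0.2500, 0.3750]
t=1: π = [0.4500, 0.2250, 0.3250]
t=2: π = [0.4200, 0.2200, 0.3600]
t=3: π = [0.4320, 0.2280, 0.3400]
t=4: π = [0.4272, 0.2224, 0.3504]
t=5: π = [0.4291, 0.2256, 0.3453]
t=6: π = [0.4284, 0.2239, 0.3477]
t=7: π = [0.4287, 0.2248, 0.3466]
t=8: π = [0.4285, 0.2244, 0.3471]
t=9: π = [0.4286, 0.2245, 0.3469]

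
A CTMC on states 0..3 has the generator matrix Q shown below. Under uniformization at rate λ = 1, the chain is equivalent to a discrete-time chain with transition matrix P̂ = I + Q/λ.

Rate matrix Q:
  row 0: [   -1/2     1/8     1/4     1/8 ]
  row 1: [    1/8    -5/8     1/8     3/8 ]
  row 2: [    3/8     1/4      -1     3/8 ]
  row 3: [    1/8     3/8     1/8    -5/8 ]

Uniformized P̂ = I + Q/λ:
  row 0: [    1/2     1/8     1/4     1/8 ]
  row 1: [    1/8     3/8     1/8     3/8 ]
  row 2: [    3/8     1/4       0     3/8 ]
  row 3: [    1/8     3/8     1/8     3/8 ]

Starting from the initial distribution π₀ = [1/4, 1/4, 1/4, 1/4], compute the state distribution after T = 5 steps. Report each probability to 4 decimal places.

π = [0.2564, 0.2932, 0.1396, 0.3107]

t=0: π = [0.2500, 0.2500, 0.2500, 0.2500]
t=1: π = [0.2813, 0.2813, 0.1250, 0.3125]
t=2: π = [0.2617, 0.2891, 0.1445, 0.3047]
t=3: π = [0.2593, 0.2915, 0.1396, 0.3096]
t=4: π = [0.2571, 0.2927, 0.1400, 0.3102]
t=5: π = [0.2564, 0.2932, 0.1396, 0.3107]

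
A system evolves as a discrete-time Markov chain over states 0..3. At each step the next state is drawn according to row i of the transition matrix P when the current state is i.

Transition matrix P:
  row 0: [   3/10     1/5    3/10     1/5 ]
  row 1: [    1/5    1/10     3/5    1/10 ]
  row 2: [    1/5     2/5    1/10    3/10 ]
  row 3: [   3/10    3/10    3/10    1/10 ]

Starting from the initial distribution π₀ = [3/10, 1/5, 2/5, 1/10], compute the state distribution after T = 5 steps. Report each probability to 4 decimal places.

t=0: π = [0.3000, 0.2000, 0.4000, 0.1000]
t=1: π = [0.2400, 0.2700, 0.2800, 0.2100]
t=2: π = [0.2450, 0.2500, 0.3250, 0.1800]
t=3: π = [0.2425, 0.2580, 0.3100, 0.1895]
t=4: π = [0.2432, 0.2552, 0.3154, 0.1863]
t=5: π = [0.2429, 0.2562, 0.3135, 0.1874]

π = [0.2429, 0.2562, 0.3135, 0.1874]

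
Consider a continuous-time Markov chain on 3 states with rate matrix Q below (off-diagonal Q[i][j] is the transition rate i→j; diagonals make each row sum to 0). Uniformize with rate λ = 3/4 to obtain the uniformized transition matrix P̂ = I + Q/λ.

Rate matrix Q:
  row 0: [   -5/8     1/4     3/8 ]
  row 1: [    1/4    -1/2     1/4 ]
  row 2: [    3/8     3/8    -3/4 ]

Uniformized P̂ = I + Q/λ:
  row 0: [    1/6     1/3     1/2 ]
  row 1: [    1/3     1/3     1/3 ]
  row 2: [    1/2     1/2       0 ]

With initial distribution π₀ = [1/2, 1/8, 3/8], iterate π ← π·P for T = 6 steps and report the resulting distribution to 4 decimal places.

t=0: π = [0.5000, 0.1250, 0.3750]
t=1: π = [0.3125, 0.3958, 0.2917]
t=2: π = [0.3299, 0.3819, 0.2882]
t=3: π = [0.3264, 0.3814, 0.2922]
t=4: π = [0.3276, 0.3820, 0.2903]
t=5: π = [0.3271, 0.3817, 0.2912]
t=6: π = [0.3273, 0.3819, 0.2908]

π = [0.3273, 0.3819, 0.2908]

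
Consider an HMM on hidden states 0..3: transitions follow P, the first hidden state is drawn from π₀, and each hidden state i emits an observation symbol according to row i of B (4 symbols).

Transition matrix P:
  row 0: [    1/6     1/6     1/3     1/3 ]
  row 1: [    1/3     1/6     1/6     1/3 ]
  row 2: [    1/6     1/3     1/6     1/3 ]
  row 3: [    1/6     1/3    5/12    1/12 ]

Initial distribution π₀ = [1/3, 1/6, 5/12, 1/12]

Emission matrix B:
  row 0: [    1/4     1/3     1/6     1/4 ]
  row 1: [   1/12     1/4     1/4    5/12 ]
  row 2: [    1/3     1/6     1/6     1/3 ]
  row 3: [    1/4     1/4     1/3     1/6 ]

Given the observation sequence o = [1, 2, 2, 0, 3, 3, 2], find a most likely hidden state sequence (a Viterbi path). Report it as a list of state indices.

path = [0, 3, 1, 3, 2, 1, 3]

t=0: δ = [1.111e-01, 4.167e-02, 6.944e-02, 2.083e-02]  (obs o_0=1)
t=1: δ = [3.086e-03, 5.787e-03, 6.173e-03, 1.235e-02]  ψ = [0, 2, 0, 0]  (obs o_1=2)
t=2: δ = [3.429e-04, 1.029e-03, 8.573e-04, 6.859e-04]  ψ = [3, 3, 3, 2]  (obs o_2=2)
t=3: δ = [8.573e-05, 2.381e-05, 9.526e-05, 8.573e-05]  ψ = [1, 2, 3, 1]  (obs o_3=0)
t=4: δ = [3.969e-06, 1.323e-05, 1.191e-05, 5.292e-06]  ψ = [2, 2, 3, 2]  (obs o_4=3)
t=5: δ = [1.103e-06, 1.654e-06, 7.350e-07, 7.350e-07]  ψ = [1, 2, 1, 1]  (obs o_5=3)
t=6: δ = [9.188e-08, 6.891e-08, 6.125e-08, 1.838e-07]  ψ = [1, 1, 0, 1]  (obs o_6=2)
backtrack: best end state = 3; path = [0, 3, 1, 3, 2, 1, 3]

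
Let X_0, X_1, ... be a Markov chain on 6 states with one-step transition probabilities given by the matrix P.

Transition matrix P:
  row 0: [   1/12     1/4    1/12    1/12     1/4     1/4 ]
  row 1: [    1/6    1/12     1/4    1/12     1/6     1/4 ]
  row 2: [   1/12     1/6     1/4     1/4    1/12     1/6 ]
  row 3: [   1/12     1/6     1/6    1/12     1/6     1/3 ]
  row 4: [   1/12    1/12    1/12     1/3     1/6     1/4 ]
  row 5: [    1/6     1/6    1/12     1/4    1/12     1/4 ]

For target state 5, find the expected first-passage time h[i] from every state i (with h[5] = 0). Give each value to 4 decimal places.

h = [3.9930, 4.0485, 4.3421, 3.6913, 3.9149, 0.0000]

First-step conditioning: h[5] = 0; for i ≠ 5, h[i] = 1 + Σ_k P[i][k]·h[k].
  h[0] = 1 + 1/12·h[0] + 1/4·h[1] + 1/12·h[2] + 1/12·h[3] + 1/4·h[4]
  h[1] = 1 + 1/6·h[0] + 1/12·h[1] + 1/4·h[2] + 1/12·h[3] + 1/6·h[4]
  h[2] = 1 + 1/12·h[0] + 1/6·h[1] + 1/4·h[2] + 1/4·h[3] + 1/12·h[4]
  h[3] = 1 + 1/12·h[0] + 1/6·h[1] + 1/6·h[2] + 1/12·h[3] + 1/6·h[4]
  h[4] = 1 + 1/12·h[0] + 1/12·h[1] + 1/12·h[2] + 1/3·h[3] + 1/6·h[4]
Solving the 5×5 linear system over states ≠ 5 gives exactly h = [1146/287, 26724/6601, 28662/6601, 24366/6601, 25842/6601, 0] (h[5] = 0 is the target).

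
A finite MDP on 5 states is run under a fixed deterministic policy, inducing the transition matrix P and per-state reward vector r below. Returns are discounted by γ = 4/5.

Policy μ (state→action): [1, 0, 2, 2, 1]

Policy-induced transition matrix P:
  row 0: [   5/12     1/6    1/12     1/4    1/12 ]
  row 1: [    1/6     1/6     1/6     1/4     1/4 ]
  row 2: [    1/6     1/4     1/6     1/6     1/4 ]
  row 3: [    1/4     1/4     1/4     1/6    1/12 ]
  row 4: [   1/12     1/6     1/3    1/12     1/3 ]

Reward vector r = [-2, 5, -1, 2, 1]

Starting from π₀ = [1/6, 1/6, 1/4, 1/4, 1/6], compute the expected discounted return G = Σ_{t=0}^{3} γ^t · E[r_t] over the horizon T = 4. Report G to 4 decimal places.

t=0: π = [0.1667, 0.1667, 0.2500, 0.2500, 0.1667], E[r] = 0.9167, γ^t·E[r] = 0.916667, running G = 0.916667
t=1: π = [0.2153, 0.2083, 0.2014, 0.1806, 0.1944], E[r] = 0.9653, γ^t·E[r] = 0.772222, running G = 1.688889
t=2: π = [0.2193, 0.1985, 0.1962, 0.1858, 0.2002], E[r] = 0.9294, γ^t·E[r] = 0.594815, running G = 2.283704
t=3: π = [0.2203, 0.1985, 0.1972, 0.1848, 0.1992], E[r] = 0.9234, γ^t·E[r] = 0.472790, running G = 2.756494

G = 2.7565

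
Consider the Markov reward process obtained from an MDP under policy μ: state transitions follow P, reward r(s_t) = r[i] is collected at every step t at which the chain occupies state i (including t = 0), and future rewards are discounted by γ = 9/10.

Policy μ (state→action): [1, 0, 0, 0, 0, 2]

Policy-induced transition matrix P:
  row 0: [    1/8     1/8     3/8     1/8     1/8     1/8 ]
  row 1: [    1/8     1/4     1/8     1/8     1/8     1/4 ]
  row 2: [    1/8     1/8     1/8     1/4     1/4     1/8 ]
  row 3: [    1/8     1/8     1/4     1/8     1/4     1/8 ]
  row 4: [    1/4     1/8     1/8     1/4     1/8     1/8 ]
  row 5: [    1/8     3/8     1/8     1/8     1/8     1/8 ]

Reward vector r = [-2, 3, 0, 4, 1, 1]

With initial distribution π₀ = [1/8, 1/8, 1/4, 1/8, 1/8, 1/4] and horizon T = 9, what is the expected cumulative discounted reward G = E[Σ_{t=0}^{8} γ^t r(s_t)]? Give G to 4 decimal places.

t=0: π = [0.1250, 0.1250, 0.2500, 0.1250, 0.1250, 0.2500], E[r] = 1.0000, γ^t·E[r] = 1.000000, running G = 1.000000
t=1: π = [0.1406, 0.2031, 0.1719, 0.1719, 0.1719, 0.1406], E[r] = 1.3281, γ^t·E[r] = 1.195313, running G = 2.195313
t=2: π = [0.1465, 0.1855, 0.1816, 0.1680, 0.1680, 0.1504], E[r] = 1.2539, γ^t·E[r] = 1.015664, running G = 3.210977
t=3: π = [0.1460, 0.1858, 0.1826, 0.1687, 0.1687, 0.1482], E[r] = 1.2571, γ^t·E[r] = 0.916411, running G = 4.127388
t=4: π = [0.1461, 0.1853, 0.1826, 0.1689, 0.1689, 0.1482], E[r] = 1.2564, γ^t·E[r] = 0.824350, running G = 4.951738
t=5: π = [0.1461, 0.1852, 0.1826, 0.1689, 0.1689, 0.1482], E[r] = 1.2563, γ^t·E[r] = 0.741811, running G = 5.693549
t=6: π = [0.1461, 0.1852, 0.1826, 0.1689, 0.1689, 0.1482], E[r] = 1.2562, γ^t·E[r] = 0.667610, running G = 6.361159
t=7: π = [0.1461, 0.1852, 0.1826, 0.1689, 0.1689, 0.1481], E[r] = 1.2562, γ^t·E[r] = 0.600845, running G = 6.962004
t=8: π = [0.1461, 0.1852, 0.1826, 0.1689, 0.1689, 0.1481], E[r] = 1.2562, γ^t·E[r] = 0.540760, running G = 7.502764

G = 7.5028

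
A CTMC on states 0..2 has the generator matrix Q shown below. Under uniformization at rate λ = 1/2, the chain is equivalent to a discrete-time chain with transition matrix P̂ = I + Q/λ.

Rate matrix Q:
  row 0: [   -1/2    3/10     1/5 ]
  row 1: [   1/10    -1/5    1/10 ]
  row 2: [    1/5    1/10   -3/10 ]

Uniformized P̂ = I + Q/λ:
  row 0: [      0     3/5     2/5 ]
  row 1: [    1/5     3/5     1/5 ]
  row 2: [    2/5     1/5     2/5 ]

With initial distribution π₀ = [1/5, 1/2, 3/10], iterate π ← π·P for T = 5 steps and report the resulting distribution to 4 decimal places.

π = [0.2174, 0.4783, 0.3043]

t=0: π = [0.2000, 0.5000, 0.3000]
t=1: π = [0.2200, 0.4800, 0.3000]
t=2: π = [0.2160, 0.4800, 0.3040]
t=3: π = [0.2176, 0.4784, 0.3040]
t=4: π = [0.2173, 0.4784, 0.3043]
t=5: π = [0.2174, 0.4783, 0.3043]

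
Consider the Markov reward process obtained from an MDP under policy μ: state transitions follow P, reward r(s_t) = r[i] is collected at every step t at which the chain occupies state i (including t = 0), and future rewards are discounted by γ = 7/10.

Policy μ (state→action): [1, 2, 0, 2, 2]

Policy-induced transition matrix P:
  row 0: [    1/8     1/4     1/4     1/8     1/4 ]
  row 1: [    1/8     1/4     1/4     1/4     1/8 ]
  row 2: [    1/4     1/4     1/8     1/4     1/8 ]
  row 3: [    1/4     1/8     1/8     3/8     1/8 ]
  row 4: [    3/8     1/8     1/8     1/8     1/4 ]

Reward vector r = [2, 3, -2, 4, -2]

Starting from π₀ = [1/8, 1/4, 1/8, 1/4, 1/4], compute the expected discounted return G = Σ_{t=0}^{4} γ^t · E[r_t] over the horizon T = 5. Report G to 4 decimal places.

G = 3.4854

t=0: π = [0.1250, 0.2500, 0.1250, 0.2500, 0.2500], E[r] = 1.2500, γ^t·E[r] = 1.250000, running G = 1.250000
t=1: π = [0.2344, 0.1875, 0.1719, 0.2344, 0.1719], E[r] = 1.2813, γ^t·E[r] = 0.896875, running G = 2.146875
t=2: π = [0.2188, 0.1992, 0.1777, 0.2285, 0.1758], E[r] = 1.2422, γ^t·E[r] = 0.608672, running G = 2.755547
t=3: π = [0.2197, 0.1995, 0.1772, 0.2292, 0.1743], E[r] = 1.2517, γ^t·E[r] = 0.429336, running G = 3.184883
t=4: π = [0.2194, 0.1996, 0.1774, 0.2294, 0.1743], E[r] = 1.2517, γ^t·E[r] = 0.300543, running G = 3.485426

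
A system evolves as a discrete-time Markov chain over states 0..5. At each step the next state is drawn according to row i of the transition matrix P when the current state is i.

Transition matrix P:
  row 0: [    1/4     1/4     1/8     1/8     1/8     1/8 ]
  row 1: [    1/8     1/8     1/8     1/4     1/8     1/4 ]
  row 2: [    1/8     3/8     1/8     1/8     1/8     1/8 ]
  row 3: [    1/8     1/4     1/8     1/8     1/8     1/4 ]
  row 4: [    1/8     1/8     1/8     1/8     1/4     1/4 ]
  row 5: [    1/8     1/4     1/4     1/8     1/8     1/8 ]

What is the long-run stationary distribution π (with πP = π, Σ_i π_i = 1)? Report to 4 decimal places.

Balance equations π_j = Σ_i π_i·P[i][j]:
  π_0 = 1/4·π_0 + 1/8·π_1 + 1/8·π_2 + 1/8·π_3 + 1/8·π_4 + 1/8·π_5
  π_1 = 1/4·π_0 + 1/8·π_1 + 3/8·π_2 + 1/4·π_3 + 1/8·π_4 + 1/4·π_5
  π_2 = 1/8·π_0 + 1/8·π_1 + 1/8·π_2 + 1/8·π_3 + 1/8·π_4 + 1/4·π_5
  π_3 = 1/8·π_0 + 1/4·π_1 + 1/8·π_2 + 1/8·π_3 + 1/8·π_4 + 1/8·π_5
  π_4 = 1/8·π_0 + 1/8·π_1 + 1/8·π_2 + 1/8·π_3 + 1/4·π_4 + 1/8·π_5
  normalize: π_0 + π_1 + π_2 + π_3 + π_4 + π_5 = 1
Solving the linear system gives exactly π = [1/7, 1025/4599, 76/511, 703/4599, 1/7, 97/511].

π = [0.1429, 0.2229, 0.1487, 0.1529, 0.1429, 0.1898]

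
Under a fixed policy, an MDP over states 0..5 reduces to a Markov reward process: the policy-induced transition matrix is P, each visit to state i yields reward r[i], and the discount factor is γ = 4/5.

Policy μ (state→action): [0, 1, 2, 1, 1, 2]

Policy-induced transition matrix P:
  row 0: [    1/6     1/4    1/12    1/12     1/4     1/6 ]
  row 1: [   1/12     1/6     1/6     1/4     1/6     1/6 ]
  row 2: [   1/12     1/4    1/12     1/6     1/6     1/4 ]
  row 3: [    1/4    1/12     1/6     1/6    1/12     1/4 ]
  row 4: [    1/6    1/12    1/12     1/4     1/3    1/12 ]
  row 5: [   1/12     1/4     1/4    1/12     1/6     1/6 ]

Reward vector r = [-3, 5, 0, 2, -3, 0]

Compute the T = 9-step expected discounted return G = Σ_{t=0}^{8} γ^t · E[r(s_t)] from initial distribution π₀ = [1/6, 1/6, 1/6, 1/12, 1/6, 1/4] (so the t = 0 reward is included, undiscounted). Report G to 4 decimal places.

G = 0.7689

t=0: π = [0.1667, 0.1667, 0.1667, 0.0833, 0.1667, 0.2500], E[r] = 0.0000, γ^t·E[r] = 0.000000, running G = 0.000000
t=1: π = [0.1250, 0.1944, 0.1458, 0.1597, 0.2014, 0.1736], E[r] = 0.3125, γ^t·E[r] = 0.250000, running G = 0.250000
t=2: π = [0.1372, 0.1736, 0.1418, 0.1748, 0.1973, 0.1753], E[r] = 0.2141, γ^t·E[r] = 0.137037, running G = 0.387037
t=3: π = [0.1403, 0.1735, 0.1416, 0.1715, 0.1964, 0.1766], E[r] = 0.2004, γ^t·E[r] = 0.102593, running G = 0.489630
t=4: π = [0.1400, 0.1742, 0.1415, 0.1711, 0.1968, 0.1764], E[r] = 0.2029, γ^t·E[r] = 0.083095, running G = 0.572724
t=5: π = [0.1399, 0.1742, 0.1415, 0.1712, 0.1969, 0.1763], E[r] = 0.2029, γ^t·E[r] = 0.066490, running G = 0.639214
t=6: π = [0.1399, 0.1741, 0.1415, 0.1712, 0.1969, 0.1763], E[r] = 0.2027, γ^t·E[r] = 0.053146, running G = 0.692360
t=7: π = [0.1399, 0.1741, 0.1415, 0.1712, 0.1969, 0.1763], E[r] = 0.2027, γ^t·E[r] = 0.042513, running G = 0.734873
t=8: π = [0.1399, 0.1741, 0.1415, 0.1712, 0.1969, 0.1763], E[r] = 0.2027, γ^t·E[r] = 0.034011, running G = 0.768884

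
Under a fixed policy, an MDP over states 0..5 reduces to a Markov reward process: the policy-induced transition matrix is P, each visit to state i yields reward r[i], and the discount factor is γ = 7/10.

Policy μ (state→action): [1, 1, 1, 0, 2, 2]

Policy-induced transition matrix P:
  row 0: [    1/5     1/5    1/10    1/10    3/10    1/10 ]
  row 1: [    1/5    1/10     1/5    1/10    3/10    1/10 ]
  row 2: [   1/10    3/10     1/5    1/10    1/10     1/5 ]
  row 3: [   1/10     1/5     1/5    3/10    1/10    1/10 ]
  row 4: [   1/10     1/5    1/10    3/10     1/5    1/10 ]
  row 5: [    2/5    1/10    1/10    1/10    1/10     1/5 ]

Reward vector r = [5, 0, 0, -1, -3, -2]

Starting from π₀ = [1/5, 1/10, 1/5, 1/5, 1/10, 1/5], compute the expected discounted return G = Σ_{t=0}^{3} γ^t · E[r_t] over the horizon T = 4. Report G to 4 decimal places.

G = 0.0056

t=0: π = [0.2000, 0.1000, 0.2000, 0.2000, 0.1000, 0.2000], E[r] = 0.1000, γ^t·E[r] = 0.100000, running G = 0.100000
t=1: π = [0.1900, 0.1900, 0.1500, 0.1600, 0.1700, 0.1400], E[r] = 0.0000, γ^t·E[r] = 0.000000, running G = 0.100000
t=2: π = [0.1800, 0.1820, 0.1500, 0.1660, 0.1930, 0.1290], E[r] = -0.1030, γ^t·E[r] = -0.050470, running G = 0.049530
t=3: π = [0.1749, 0.1839, 0.1498, 0.1718, 0.1917, 0.1279], E[r] = -0.1282, γ^t·E[r] = -0.043973, running G = 0.005557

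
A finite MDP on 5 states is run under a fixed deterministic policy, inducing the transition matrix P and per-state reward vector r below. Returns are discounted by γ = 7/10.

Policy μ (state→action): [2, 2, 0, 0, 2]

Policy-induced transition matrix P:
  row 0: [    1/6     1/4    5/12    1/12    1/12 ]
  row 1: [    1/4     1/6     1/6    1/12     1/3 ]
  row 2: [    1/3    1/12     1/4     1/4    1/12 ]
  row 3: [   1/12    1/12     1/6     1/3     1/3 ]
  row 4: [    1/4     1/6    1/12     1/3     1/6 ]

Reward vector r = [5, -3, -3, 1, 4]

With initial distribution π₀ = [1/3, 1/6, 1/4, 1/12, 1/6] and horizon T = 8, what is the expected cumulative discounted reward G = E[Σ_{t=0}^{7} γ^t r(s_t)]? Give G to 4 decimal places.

G = 3.0043

t=0: π = [0.3333, 0.1667, 0.2500, 0.0833, 0.1667], E[r] = 1.1667, γ^t·E[r] = 1.166667, running G = 1.166667
t=1: π = [0.2292, 0.1667, 0.2569, 0.1875, 0.1597], E[r] = 0.7014, γ^t·E[r] = 0.490972, running G = 1.657639
t=2: π = [0.2211, 0.1487, 0.2321, 0.2130, 0.1852], E[r] = 0.9167, γ^t·E[r] = 0.449167, running G = 2.106806
t=3: π = [0.2154, 0.1480, 0.2258, 0.2215, 0.1892], E[r] = 0.9339, γ^t·E[r] = 0.320322, running G = 2.427127
t=4: π = [0.2139, 0.1473, 0.2236, 0.2237, 0.1915], E[r] = 0.9466, γ^t·E[r] = 0.227274, running G = 2.654402
t=5: π = [0.2135, 0.1472, 0.2228, 0.2244, 0.1920], E[r] = 0.9500, γ^t·E[r] = 0.159669, running G = 2.814071
t=6: π = [0.2134, 0.1472, 0.2226, 0.2246, 0.1922], E[r] = 0.9510, γ^t·E[r] = 0.111884, running G = 2.925955
t=7: π = [0.2133, 0.1472, 0.2225, 0.2246, 0.1923], E[r] = 0.9513, γ^t·E[r] = 0.078348, running G = 3.004302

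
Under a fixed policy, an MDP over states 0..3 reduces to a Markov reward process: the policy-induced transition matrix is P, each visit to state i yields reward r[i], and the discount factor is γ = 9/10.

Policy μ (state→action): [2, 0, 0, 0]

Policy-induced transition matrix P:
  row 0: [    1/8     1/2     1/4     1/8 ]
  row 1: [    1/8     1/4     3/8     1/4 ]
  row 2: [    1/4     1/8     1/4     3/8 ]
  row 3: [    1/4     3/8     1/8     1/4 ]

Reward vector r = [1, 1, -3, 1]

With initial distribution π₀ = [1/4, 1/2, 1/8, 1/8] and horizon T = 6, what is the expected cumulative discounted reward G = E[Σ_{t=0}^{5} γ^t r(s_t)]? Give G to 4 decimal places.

G = 0.2693

t=0: π = [0.2500, 0.5000, 0.1250, 0.1250], E[r] = 0.5000, γ^t·E[r] = 0.500000, running G = 0.500000
t=1: π = [0.1563, 0.3125, 0.2969, 0.2344], E[r] = -0.1875, γ^t·E[r] = -0.168750, running G = 0.331250
t=2: π = [0.1914, 0.2813, 0.2598, 0.2676], E[r] = -0.0391, γ^t·E[r] = -0.031641, running G = 0.299609
t=3: π = [0.1909, 0.2988, 0.2517, 0.2585], E[r] = -0.0068, γ^t·E[r] = -0.004983, running G = 0.294626
t=4: π = [0.1888, 0.2986, 0.2550, 0.2576], E[r] = -0.0201, γ^t·E[r] = -0.013215, running G = 0.281411
t=5: π = [0.1891, 0.2975, 0.2551, 0.2583], E[r] = -0.0205, γ^t·E[r] = -0.012101, running G = 0.269310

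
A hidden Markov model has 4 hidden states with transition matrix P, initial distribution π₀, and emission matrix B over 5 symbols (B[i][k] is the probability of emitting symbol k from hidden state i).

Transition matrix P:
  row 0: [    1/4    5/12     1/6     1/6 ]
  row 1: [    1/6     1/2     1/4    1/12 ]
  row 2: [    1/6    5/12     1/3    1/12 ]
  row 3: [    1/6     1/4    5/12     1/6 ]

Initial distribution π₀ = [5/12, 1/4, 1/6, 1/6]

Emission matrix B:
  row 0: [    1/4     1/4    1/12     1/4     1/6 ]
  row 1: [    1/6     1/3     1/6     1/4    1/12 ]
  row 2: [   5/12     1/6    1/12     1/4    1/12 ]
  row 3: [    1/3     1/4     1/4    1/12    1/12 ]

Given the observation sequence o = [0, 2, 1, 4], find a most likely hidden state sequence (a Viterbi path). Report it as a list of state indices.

path = [0, 1, 1, 1]

t=0: δ = [1.042e-01, 4.167e-02, 6.944e-02, 5.556e-02]  (obs o_0=0)
t=1: δ = [2.170e-03, 7.234e-03, 1.929e-03, 4.340e-03]  ψ = [0, 0, 2, 0]  (obs o_1=2)
t=2: δ = [3.014e-04, 1.206e-03, 3.014e-04, 1.808e-04]  ψ = [1, 1, 1, 3]  (obs o_2=1)
t=3: δ = [3.349e-05, 5.023e-05, 2.512e-05, 8.372e-06]  ψ = [1, 1, 1, 1]  (obs o_3=4)
backtrack: best end state = 1; path = [0, 1, 1, 1]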